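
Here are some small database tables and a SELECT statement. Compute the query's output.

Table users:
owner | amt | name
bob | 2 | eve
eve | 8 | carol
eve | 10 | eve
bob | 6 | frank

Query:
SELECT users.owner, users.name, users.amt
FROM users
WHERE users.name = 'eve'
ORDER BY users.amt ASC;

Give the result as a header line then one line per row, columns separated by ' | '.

After WHERE (2 rows):
users.owner | users.amt | users.name
bob | 2 | eve
eve | 10 | eve
After SELECT (2 rows):
users.owner | users.name | users.amt
bob | eve | 2
eve | eve | 10
After ORDER BY (2 rows):
users.owner | users.name | users.amt
bob | eve | 2
eve | eve | 10

== RESULT ==
users.owner | users.name | users.amt
bob | eve | 2
eve | eve | 10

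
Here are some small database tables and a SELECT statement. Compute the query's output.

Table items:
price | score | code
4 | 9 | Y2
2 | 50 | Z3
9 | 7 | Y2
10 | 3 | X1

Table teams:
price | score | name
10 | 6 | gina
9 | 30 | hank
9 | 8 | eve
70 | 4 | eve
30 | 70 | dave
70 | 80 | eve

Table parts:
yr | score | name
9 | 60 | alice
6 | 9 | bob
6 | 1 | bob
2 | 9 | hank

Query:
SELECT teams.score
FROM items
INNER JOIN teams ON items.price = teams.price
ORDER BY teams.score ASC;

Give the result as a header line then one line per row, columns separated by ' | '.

== RESULT ==
teams.score
6
8
30

Derivation:
After JOIN teams (3 rows):
items.price | items.score | items.code | teams.price | teams.score | teams.name
9 | 7 | Y2 | 9 | 30 | hank
9 | 7 | Y2 | 9 | 8 | eve
10 | 3 | X1 | 10 | 6 | gina
After SELECT (3 rows):
teams.score
30
8
6
After ORDER BY (3 rows):
teams.score
6
8
30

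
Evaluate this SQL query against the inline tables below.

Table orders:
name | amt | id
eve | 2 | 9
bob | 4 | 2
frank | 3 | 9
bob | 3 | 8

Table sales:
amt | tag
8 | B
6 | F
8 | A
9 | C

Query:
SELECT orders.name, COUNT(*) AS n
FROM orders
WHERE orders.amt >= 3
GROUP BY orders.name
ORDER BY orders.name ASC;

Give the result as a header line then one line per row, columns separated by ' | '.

After WHERE (3 rows):
orders.name | orders.amt | orders.id
bob | 4 | 2
frank | 3 | 9
bob | 3 | 8
After GROUP BY (2 rows):
orders.name | n
bob | 2
frank | 1
After ORDER BY (2 rows):
orders.name | n
bob | 2
frank | 1

== RESULT ==
orders.name | n
bob | 2
frank | 1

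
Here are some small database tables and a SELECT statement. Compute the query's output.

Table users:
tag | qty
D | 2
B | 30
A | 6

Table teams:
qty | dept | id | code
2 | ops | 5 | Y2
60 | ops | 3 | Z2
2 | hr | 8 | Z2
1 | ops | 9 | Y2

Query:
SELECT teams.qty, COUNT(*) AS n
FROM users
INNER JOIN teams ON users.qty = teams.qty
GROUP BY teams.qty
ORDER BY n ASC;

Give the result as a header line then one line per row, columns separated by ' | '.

== RESULT ==
teams.qty | n
2 | 2

Derivation:
After JOIN teams (2 rows):
users.tag | users.qty | teams.qty | teams.dept | teams.id | teams.code
D | 2 | 2 | ops | 5 | Y2
D | 2 | 2 | hr | 8 | Z2
After GROUP BY (1 rows):
teams.qty | n
2 | 2
After ORDER BY (1 rows):
teams.qty | n
2 | 2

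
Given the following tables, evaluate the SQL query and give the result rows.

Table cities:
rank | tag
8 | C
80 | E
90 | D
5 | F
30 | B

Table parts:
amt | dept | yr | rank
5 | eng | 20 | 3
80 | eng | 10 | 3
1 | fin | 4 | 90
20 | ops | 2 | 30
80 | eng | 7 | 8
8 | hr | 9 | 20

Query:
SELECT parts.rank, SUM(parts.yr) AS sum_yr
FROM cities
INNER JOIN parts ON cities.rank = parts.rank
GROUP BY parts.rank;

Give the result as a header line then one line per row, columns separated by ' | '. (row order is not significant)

After JOIN parts (3 rows):
cities.rank | cities.tag | parts.amt | parts.dept | parts.yr | parts.rank
8 | C | 80 | eng | 7 | 8
90 | D | 1 | fin | 4 | 90
30 | B | 20 | ops | 2 | 30
After GROUP BY (3 rows):
parts.rank | sum_yr
8 | 7
90 | 4
30 | 2

== RESULT ==
parts.rank | sum_yr
8 | 7
90 | 4
30 | 2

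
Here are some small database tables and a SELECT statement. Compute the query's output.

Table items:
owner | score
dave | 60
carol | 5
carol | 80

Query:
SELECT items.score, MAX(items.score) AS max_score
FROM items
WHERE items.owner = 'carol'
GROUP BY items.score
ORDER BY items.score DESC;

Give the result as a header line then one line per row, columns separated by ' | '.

== RESULT ==
items.score | max_score
80 | 80
5 | 5

Derivation:
After WHERE (2 rows):
items.owner | items.score
carol | 5
carol | 80
After GROUP BY (2 rows):
items.score | max_score
5 | 5
80 | 80
After ORDER BY (2 rows):
items.score | max_score
80 | 80
5 | 5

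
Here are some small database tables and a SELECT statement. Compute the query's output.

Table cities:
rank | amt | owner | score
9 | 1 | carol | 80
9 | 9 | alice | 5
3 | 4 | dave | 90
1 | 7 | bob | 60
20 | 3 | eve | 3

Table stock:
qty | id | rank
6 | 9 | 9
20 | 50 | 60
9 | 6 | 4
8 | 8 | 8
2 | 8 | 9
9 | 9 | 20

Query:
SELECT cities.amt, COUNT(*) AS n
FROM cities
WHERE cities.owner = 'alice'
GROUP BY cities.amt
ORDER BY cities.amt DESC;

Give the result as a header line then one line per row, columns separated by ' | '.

After WHERE (1 rows):
cities.rank | cities.amt | cities.owner | cities.score
9 | 9 | alice | 5
After GROUP BY (1 rows):
cities.amt | n
9 | 1
After ORDER BY (1 rows):
cities.amt | n
9 | 1

== RESULT ==
cities.amt | n
9 | 1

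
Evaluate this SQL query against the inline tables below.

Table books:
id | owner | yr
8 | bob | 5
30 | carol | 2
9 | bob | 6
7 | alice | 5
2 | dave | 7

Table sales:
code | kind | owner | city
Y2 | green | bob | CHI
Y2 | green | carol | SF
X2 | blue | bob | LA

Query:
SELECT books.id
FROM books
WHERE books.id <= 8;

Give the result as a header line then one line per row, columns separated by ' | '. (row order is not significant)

== RESULT ==
books.id
8
7
2

Derivation:
After WHERE (3 rows):
books.id | books.owner | books.yr
8 | bob | 5
7 | alice | 5
2 | dave | 7
After SELECT (3 rows):
books.id
8
7
2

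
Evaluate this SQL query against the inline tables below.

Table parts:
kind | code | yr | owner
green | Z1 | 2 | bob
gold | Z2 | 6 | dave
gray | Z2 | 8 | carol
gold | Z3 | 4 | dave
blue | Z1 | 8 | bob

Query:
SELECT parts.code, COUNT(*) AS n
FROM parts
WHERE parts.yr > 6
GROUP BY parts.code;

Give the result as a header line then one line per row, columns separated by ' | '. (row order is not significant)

== RESULT ==
parts.code | n
Z2 | 1
Z1 | 1

Derivation:
After WHERE (2 rows):
parts.kind | parts.code | parts.yr | parts.owner
gray | Z2 | 8 | carol
blue | Z1 | 8 | bob
After GROUP BY (2 rows):
parts.code | n
Z2 | 1
Z1 | 1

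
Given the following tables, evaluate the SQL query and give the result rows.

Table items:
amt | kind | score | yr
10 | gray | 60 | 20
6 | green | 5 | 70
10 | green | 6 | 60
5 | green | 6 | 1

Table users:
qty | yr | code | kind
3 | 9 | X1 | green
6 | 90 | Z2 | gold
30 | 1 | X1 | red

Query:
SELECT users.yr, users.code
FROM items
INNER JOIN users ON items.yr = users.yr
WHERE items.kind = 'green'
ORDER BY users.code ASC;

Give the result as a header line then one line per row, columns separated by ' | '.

After JOIN users (1 rows):
items.amt | items.kind | items.score | items.yr | users.qty | users.yr | users.code | users.kind
5 | green | 6 | 1 | 30 | 1 | X1 | red
After WHERE (1 rows):
items.amt | items.kind | items.score | items.yr | users.qty | users.yr | users.code | users.kind
5 | green | 6 | 1 | 30 | 1 | X1 | red
After SELECT (1 rows):
users.yr | users.code
1 | X1
After ORDER BY (1 rows):
users.yr | users.code
1 | X1

== RESULT ==
users.yr | users.code
1 | X1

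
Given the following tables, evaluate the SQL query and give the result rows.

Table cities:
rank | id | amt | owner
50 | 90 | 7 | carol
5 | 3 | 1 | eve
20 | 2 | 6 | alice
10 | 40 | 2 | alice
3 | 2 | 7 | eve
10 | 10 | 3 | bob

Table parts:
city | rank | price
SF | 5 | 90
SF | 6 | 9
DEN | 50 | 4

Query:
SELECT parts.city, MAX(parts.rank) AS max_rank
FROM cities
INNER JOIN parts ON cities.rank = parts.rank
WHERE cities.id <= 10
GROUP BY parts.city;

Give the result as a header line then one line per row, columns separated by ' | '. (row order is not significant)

== RESULT ==
parts.city | max_rank
SF | 5

Derivation:
After JOIN parts (2 rows):
cities.rank | cities.id | cities.amt | cities.owner | parts.city | parts.rank | parts.price
50 | 90 | 7 | carol | DEN | 50 | 4
5 | 3 | 1 | eve | SF | 5 | 90
After WHERE (1 rows):
cities.rank | cities.id | cities.amt | cities.owner | parts.city | parts.rank | parts.price
5 | 3 | 1 | eve | SF | 5 | 90
After GROUP BY (1 rows):
parts.city | max_rank
SF | 5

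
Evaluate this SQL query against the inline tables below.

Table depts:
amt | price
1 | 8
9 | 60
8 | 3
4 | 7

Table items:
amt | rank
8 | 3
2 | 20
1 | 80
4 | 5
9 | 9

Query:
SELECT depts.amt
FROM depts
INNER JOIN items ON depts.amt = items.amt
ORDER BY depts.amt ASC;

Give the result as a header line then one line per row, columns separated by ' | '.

After JOIN items (4 rows):
depts.amt | depts.price | items.amt | items.rank
1 | 8 | 1 | 80
9 | 60 | 9 | 9
8 | 3 | 8 | 3
4 | 7 | 4 | 5
After SELECT (4 rows):
depts.amt
1
9
8
4
After ORDER BY (4 rows):
depts.amt
1
4
8
9

== RESULT ==
depts.amt
1
4
8
9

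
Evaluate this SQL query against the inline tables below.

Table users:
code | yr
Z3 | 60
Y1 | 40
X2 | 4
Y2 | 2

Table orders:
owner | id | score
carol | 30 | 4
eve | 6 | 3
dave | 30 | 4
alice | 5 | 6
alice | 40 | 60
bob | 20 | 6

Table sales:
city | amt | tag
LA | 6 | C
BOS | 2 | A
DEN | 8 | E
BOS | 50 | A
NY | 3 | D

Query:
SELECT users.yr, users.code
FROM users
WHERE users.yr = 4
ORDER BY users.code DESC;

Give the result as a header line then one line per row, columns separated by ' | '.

== RESULT ==
users.yr | users.code
4 | X2

Derivation:
After WHERE (1 rows):
users.code | users.yr
X2 | 4
After SELECT (1 rows):
users.yr | users.code
4 | X2
After ORDER BY (1 rows):
users.yr | users.code
4 | X2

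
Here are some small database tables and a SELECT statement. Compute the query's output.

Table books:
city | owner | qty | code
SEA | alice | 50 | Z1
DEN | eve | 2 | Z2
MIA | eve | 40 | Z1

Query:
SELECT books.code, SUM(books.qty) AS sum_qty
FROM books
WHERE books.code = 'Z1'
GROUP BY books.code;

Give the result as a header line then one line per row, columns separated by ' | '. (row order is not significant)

After WHERE (2 rows):
books.city | books.owner | books.qty | books.code
SEA | alice | 50 | Z1
MIA | eve | 40 | Z1
After GROUP BY (1 rows):
books.code | sum_qty
Z1 | 90

== RESULT ==
books.code | sum_qty
Z1 | 90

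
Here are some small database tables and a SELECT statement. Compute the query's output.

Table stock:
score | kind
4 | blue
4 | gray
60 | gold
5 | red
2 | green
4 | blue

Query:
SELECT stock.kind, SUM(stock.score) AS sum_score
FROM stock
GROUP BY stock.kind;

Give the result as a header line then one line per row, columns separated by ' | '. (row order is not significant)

== RESULT ==
stock.kind | sum_score
blue | 8
gray | 4
gold | 60
red | 5
green | 2

Derivation:
After GROUP BY (5 rows):
stock.kind | sum_score
blue | 8
gray | 4
gold | 60
red | 5
green | 2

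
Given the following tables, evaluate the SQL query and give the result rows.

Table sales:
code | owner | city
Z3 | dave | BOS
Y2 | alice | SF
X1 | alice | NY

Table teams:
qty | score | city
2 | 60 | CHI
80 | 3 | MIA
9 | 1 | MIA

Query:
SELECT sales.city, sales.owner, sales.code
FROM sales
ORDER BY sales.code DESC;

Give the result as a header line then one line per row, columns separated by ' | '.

== RESULT ==
sales.city | sales.owner | sales.code
BOS | dave | Z3
SF | alice | Y2
NY | alice | X1

Derivation:
After SELECT (3 rows):
sales.city | sales.owner | sales.code
BOS | dave | Z3
SF | alice | Y2
NY | alice | X1
After ORDER BY (3 rows):
sales.city | sales.owner | sales.code
BOS | dave | Z3
SF | alice | Y2
NY | alice | X1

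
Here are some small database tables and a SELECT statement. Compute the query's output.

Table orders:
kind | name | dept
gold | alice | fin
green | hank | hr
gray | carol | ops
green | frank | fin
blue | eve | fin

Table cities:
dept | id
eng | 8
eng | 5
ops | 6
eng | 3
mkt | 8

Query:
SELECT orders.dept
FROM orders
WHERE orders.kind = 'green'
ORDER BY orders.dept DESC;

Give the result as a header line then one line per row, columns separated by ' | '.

After WHERE (2 rows):
orders.kind | orders.name | orders.dept
green | hank | hr
green | frank | fin
After SELECT (2 rows):
orders.dept
hr
fin
After ORDER BY (2 rows):
orders.dept
hr
fin

== RESULT ==
orders.dept
hr
fin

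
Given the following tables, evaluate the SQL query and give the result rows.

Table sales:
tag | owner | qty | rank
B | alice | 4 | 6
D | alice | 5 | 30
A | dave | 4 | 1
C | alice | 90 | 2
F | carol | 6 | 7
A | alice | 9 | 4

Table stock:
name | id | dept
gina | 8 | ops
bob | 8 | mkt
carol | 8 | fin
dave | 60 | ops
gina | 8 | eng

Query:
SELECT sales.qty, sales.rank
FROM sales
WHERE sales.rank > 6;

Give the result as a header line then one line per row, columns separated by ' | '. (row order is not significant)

After WHERE (2 rows):
sales.tag | sales.owner | sales.qty | sales.rank
D | alice | 5 | 30
F | carol | 6 | 7
After SELECT (2 rows):
sales.qty | sales.rank
5 | 30
6 | 7

== RESULT ==
sales.qty | sales.rank
5 | 30
6 | 7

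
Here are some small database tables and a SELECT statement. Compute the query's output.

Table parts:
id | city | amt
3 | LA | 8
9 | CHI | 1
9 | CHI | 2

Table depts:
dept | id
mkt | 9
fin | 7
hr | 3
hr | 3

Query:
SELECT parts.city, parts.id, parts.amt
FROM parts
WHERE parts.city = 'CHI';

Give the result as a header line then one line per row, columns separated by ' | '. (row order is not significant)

== RESULT ==
parts.city | parts.id | parts.amt
CHI | 9 | 1
CHI | 9 | 2

Derivation:
After WHERE (2 rows):
parts.id | parts.city | parts.amt
9 | CHI | 1
9 | CHI | 2
After SELECT (2 rows):
parts.city | parts.id | parts.amt
CHI | 9 | 1
CHI | 9 | 2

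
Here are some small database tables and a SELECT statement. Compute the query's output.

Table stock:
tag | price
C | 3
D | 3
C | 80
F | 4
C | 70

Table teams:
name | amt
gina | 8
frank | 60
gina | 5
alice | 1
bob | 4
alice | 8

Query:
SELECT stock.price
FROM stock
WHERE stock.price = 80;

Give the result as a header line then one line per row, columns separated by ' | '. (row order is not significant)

== RESULT ==
stock.price
80

Derivation:
After WHERE (1 rows):
stock.tag | stock.price
C | 80
After SELECT (1 rows):
stock.price
80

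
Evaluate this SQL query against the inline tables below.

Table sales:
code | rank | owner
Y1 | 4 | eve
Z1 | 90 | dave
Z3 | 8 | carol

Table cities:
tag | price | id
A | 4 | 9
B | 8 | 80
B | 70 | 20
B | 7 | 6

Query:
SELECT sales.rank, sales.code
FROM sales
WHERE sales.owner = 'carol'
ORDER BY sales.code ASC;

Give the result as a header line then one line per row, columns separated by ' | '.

== RESULT ==
sales.rank | sales.code
8 | Z3

Derivation:
After WHERE (1 rows):
sales.code | sales.rank | sales.owner
Z3 | 8 | carol
After SELECT (1 rows):
sales.rank | sales.code
8 | Z3
After ORDER BY (1 rows):
sales.rank | sales.code
8 | Z3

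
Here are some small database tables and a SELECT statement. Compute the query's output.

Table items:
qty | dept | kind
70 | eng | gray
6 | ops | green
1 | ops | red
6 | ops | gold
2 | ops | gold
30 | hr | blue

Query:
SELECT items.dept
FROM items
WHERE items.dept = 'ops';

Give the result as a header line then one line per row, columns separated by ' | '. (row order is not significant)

== RESULT ==
items.dept
ops
ops
ops
ops

Derivation:
After WHERE (4 rows):
items.qty | items.dept | items.kind
6 | ops | green
1 | ops | red
6 | ops | gold
2 | ops | gold
After SELECT (4 rows):
items.dept
ops
ops
ops
ops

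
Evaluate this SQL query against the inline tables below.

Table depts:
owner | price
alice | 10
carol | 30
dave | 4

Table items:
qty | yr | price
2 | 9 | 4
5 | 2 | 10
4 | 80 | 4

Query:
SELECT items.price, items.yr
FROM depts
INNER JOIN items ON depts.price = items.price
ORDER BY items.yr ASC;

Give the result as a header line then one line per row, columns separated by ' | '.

== RESULT ==
items.price | items.yr
10 | 2
4 | 9
4 | 80

Derivation:
After JOIN items (3 rows):
depts.owner | depts.price | items.qty | items.yr | items.price
alice | 10 | 5 | 2 | 10
dave | 4 | 2 | 9 | 4
dave | 4 | 4 | 80 | 4
After SELECT (3 rows):
items.price | items.yr
10 | 2
4 | 9
4 | 80
After ORDER BY (3 rows):
items.price | items.yr
10 | 2
4 | 9
4 | 80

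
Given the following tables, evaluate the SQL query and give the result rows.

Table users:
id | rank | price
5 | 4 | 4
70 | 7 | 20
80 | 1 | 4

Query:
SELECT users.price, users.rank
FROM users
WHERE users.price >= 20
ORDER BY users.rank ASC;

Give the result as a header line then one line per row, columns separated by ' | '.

After WHERE (1 rows):
users.id | users.rank | users.price
70 | 7 | 20
After SELECT (1 rows):
users.price | users.rank
20 | 7
After ORDER BY (1 rows):
users.price | users.rank
20 | 7

== RESULT ==
users.price | users.rank
20 | 7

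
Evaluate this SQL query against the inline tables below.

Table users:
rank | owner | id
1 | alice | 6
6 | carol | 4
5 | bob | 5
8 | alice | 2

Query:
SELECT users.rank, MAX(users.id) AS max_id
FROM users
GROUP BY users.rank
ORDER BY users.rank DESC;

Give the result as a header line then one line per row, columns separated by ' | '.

== RESULT ==
users.rank | max_id
8 | 2
6 | 4
5 | 5
1 | 6

Derivation:
After GROUP BY (4 rows):
users.rank | max_id
1 | 6
6 | 4
5 | 5
8 | 2
After ORDER BY (4 rows):
users.rank | max_id
8 | 2
6 | 4
5 | 5
1 | 6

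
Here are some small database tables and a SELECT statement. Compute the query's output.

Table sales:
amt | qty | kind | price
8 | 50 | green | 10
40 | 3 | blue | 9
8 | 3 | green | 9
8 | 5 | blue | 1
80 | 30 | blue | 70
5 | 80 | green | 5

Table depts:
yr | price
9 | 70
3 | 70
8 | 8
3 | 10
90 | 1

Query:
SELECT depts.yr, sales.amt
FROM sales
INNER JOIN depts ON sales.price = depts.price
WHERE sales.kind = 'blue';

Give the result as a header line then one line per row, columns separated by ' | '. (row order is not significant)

After JOIN depts (4 rows):
sales.amt | sales.qty | sales.kind | sales.price | depts.yr | depts.price
8 | 50 | green | 10 | 3 | 10
8 | 5 | blue | 1 | 90 | 1
80 | 30 | blue | 70 | 9 | 70
80 | 30 | blue | 70 | 3 | 70
After WHERE (3 rows):
sales.amt | sales.qty | sales.kind | sales.price | depts.yr | depts.price
8 | 5 | blue | 1 | 90 | 1
80 | 30 | blue | 70 | 9 | 70
80 | 30 | blue | 70 | 3 | 70
After SELECT (3 rows):
depts.yr | sales.amt
90 | 8
9 | 80
3 | 80

== RESULT ==
depts.yr | sales.amt
90 | 8
9 | 80
3 | 80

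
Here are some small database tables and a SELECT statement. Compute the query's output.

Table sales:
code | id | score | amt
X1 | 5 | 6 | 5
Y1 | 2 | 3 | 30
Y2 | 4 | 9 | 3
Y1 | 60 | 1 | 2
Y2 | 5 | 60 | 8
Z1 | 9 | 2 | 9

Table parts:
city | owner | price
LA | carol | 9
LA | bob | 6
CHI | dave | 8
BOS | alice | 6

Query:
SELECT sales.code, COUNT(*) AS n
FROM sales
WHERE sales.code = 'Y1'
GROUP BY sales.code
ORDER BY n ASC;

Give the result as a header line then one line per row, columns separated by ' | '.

After WHERE (2 rows):
sales.code | sales.id | sales.score | sales.amt
Y1 | 2 | 3 | 30
Y1 | 60 | 1 | 2
After GROUP BY (1 rows):
sales.code | n
Y1 | 2
After ORDER BY (1 rows):
sales.code | n
Y1 | 2

== RESULT ==
sales.code | n
Y1 | 2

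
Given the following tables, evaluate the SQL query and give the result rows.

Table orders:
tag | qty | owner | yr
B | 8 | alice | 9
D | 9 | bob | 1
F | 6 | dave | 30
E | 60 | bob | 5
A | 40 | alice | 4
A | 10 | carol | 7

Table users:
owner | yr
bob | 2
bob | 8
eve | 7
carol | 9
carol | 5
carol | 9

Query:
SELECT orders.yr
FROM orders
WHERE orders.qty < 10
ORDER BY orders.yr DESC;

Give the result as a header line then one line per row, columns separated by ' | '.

== RESULT ==
orders.yr
30
9
1

Derivation:
After WHERE (3 rows):
orders.tag | orders.qty | orders.owner | orders.yr
B | 8 | alice | 9
D | 9 | bob | 1
F | 6 | dave | 30
After SELECT (3 rows):
orders.yr
9
1
30
After ORDER BY (3 rows):
orders.yr
30
9
1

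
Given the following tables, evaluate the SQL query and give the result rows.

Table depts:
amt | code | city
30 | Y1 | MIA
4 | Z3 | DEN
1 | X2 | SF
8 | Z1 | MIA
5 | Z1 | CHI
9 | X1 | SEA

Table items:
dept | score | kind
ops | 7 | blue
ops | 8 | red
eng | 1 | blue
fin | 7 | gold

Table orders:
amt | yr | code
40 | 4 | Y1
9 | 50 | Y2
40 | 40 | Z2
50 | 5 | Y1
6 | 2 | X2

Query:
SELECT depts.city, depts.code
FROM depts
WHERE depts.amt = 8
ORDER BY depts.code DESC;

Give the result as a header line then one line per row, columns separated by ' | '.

== RESULT ==
depts.city | depts.code
MIA | Z1

Derivation:
After WHERE (1 rows):
depts.amt | depts.code | depts.city
8 | Z1 | MIA
After SELECT (1 rows):
depts.city | depts.code
MIA | Z1
After ORDER BY (1 rows):
depts.city | depts.code
MIA | Z1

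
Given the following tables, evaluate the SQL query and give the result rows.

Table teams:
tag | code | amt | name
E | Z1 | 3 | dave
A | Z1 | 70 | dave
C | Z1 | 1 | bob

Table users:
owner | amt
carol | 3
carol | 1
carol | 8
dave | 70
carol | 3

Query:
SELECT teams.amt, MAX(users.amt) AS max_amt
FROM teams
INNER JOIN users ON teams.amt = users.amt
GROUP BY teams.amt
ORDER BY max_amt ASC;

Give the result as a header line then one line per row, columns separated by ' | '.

== RESULT ==
teams.amt | max_amt
1 | 1
3 | 3
70 | 70

Derivation:
After JOIN users (4 rows):
teams.tag | teams.code | teams.amt | teams.name | users.owner | users.amt
E | Z1 | 3 | dave | carol | 3
E | Z1 | 3 | dave | carol | 3
A | Z1 | 70 | dave | dave | 70
C | Z1 | 1 | bob | carol | 1
After GROUP BY (3 rows):
teams.amt | max_amt
3 | 3
70 | 70
1 | 1
After ORDER BY (3 rows):
teams.amt | max_amt
1 | 1
3 | 3
70 | 70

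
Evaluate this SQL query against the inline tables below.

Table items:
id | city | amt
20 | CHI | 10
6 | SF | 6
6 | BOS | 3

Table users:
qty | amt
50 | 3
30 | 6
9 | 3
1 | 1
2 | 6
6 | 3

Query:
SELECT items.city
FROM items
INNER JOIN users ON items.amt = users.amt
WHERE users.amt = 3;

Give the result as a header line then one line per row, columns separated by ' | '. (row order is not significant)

After JOIN users (5 rows):
items.id | items.city | items.amt | users.qty | users.amt
6 | SF | 6 | 30 | 6
6 | SF | 6 | 2 | 6
6 | BOS | 3 | 50 | 3
6 | BOS | 3 | 9 | 3
6 | BOS | 3 | 6 | 3
After WHERE (3 rows):
items.id | items.city | items.amt | users.qty | users.amt
6 | BOS | 3 | 50 | 3
6 | BOS | 3 | 9 | 3
6 | BOS | 3 | 6 | 3
After SELECT (3 rows):
items.city
BOS
BOS
BOS

== RESULT ==
items.city
BOS
BOS
BOS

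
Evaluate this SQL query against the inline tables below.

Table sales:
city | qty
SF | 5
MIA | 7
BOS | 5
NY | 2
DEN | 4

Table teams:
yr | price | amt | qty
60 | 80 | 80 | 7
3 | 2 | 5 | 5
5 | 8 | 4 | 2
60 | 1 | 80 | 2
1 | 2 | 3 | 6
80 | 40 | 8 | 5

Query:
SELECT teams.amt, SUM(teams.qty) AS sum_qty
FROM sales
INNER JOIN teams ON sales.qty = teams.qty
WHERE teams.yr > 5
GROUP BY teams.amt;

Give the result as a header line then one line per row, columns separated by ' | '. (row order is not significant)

== RESULT ==
teams.amt | sum_qty
8 | 10
80 | 9

Derivation:
After JOIN teams (7 rows):
sales.city | sales.qty | teams.yr | teams.price | teams.amt | teams.qty
SF | 5 | 3 | 2 | 5 | 5
SF | 5 | 80 | 40 | 8 | 5
MIA | 7 | 60 | 80 | 80 | 7
BOS | 5 | 3 | 2 | 5 | 5
BOS | 5 | 80 | 40 | 8 | 5
NY | 2 | 5 | 8 | 4 | 2
NY | 2 | 60 | 1 | 80 | 2
After WHERE (4 rows):
sales.city | sales.qty | teams.yr | teams.price | teams.amt | teams.qty
SF | 5 | 80 | 40 | 8 | 5
MIA | 7 | 60 | 80 | 80 | 7
BOS | 5 | 80 | 40 | 8 | 5
NY | 2 | 60 | 1 | 80 | 2
After GROUP BY (2 rows):
teams.amt | sum_qty
8 | 10
80 | 9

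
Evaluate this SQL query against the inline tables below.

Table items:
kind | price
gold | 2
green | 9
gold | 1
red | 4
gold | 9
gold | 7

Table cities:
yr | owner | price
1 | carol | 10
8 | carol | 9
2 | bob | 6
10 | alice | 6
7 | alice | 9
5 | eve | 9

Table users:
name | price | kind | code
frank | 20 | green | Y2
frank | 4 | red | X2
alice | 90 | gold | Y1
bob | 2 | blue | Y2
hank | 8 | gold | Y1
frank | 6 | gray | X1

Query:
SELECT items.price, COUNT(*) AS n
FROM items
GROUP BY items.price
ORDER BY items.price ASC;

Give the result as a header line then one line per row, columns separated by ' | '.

== RESULT ==
items.price | n
1 | 1
2 | 1
4 | 1
7 | 1
9 | 2

Derivation:
After GROUP BY (5 rows):
items.price | n
2 | 1
9 | 2
1 | 1
4 | 1
7 | 1
After ORDER BY (5 rows):
items.price | n
1 | 1
2 | 1
4 | 1
7 | 1
9 | 2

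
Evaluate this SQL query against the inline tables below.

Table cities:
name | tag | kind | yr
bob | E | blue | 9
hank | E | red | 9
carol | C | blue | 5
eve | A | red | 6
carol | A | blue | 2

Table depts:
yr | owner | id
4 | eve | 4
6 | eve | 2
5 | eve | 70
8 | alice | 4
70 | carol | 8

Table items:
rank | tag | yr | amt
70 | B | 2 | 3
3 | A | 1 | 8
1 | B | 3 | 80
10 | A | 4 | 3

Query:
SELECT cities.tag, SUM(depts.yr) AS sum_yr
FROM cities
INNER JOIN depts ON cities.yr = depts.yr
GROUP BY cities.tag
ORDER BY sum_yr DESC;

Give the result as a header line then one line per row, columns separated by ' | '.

After JOIN depts (2 rows):
cities.name | cities.tag | cities.kind | cities.yr | depts.yr | depts.owner | depts.id
carol | C | blue | 5 | 5 | eve | 70
eve | A | red | 6 | 6 | eve | 2
After GROUP BY (2 rows):
cities.tag | sum_yr
C | 5
A | 6
After ORDER BY (2 rows):
cities.tag | sum_yr
A | 6
C | 5

== RESULT ==
cities.tag | sum_yr
A | 6
C | 5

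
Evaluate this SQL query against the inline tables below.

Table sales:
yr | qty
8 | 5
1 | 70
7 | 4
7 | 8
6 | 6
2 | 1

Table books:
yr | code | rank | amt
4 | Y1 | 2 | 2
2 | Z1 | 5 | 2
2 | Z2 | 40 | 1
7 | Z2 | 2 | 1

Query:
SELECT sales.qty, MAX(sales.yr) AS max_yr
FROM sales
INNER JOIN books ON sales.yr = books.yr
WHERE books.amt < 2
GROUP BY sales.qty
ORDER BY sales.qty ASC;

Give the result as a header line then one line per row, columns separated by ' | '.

After JOIN books (4 rows):
sales.yr | sales.qty | books.yr | books.code | books.rank | books.amt
7 | 4 | 7 | Z2 | 2 | 1
7 | 8 | 7 | Z2 | 2 | 1
2 | 1 | 2 | Z1 | 5 | 2
2 | 1 | 2 | Z2 | 40 | 1
After WHERE (3 rows):
sales.yr | sales.qty | books.yr | books.code | books.rank | books.amt
7 | 4 | 7 | Z2 | 2 | 1
7 | 8 | 7 | Z2 | 2 | 1
2 | 1 | 2 | Z2 | 40 | 1
After GROUP BY (3 rows):
sales.qty | max_yr
4 | 7
8 | 7
1 | 2
After ORDER BY (3 rows):
sales.qty | max_yr
1 | 2
4 | 7
8 | 7

== RESULT ==
sales.qty | max_yr
1 | 2
4 | 7
8 | 7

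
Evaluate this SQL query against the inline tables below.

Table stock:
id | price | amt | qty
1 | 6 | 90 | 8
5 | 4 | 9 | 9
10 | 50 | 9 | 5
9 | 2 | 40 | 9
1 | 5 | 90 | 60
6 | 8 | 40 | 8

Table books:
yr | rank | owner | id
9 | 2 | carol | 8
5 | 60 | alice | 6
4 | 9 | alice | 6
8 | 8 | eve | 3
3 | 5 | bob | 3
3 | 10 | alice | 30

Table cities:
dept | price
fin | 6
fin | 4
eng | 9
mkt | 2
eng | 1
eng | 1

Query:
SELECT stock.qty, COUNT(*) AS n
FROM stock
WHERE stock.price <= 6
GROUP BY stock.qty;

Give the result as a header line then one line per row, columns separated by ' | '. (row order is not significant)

== RESULT ==
stock.qty | n
8 | 1
9 | 2
60 | 1

Derivation:
After WHERE (4 rows):
stock.id | stock.price | stock.amt | stock.qty
1 | 6 | 90 | 8
5 | 4 | 9 | 9
9 | 2 | 40 | 9
1 | 5 | 90 | 60
After GROUP BY (3 rows):
stock.qty | n
8 | 1
9 | 2
60 | 1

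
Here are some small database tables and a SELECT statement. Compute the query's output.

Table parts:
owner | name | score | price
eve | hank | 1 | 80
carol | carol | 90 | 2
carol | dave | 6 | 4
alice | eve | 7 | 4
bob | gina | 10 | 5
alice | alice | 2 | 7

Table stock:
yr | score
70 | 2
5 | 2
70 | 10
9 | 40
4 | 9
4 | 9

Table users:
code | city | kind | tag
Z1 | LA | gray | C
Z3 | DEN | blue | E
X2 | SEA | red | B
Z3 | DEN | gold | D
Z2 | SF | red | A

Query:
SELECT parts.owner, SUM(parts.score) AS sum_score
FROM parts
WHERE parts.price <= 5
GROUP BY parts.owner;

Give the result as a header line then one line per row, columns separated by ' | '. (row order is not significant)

After WHERE (4 rows):
parts.owner | parts.name | parts.score | parts.price
carol | carol | 90 | 2
carol | dave | 6 | 4
alice | eve | 7 | 4
bob | gina | 10 | 5
After GROUP BY (3 rows):
parts.owner | sum_score
carol | 96
alice | 7
bob | 10

== RESULT ==
parts.owner | sum_score
carol | 96
alice | 7
bob | 10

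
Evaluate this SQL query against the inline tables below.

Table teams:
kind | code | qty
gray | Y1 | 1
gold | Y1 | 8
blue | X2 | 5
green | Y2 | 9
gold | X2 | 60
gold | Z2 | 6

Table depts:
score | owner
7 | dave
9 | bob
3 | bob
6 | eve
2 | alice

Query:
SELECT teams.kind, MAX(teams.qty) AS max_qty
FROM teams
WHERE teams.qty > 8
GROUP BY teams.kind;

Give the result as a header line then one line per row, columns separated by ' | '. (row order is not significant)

After WHERE (2 rows):
teams.kind | teams.code | teams.qty
green | Y2 | 9
gold | X2 | 60
After GROUP BY (2 rows):
teams.kind | max_qty
green | 9
gold | 60

== RESULT ==
teams.kind | max_qty
green | 9
gold | 60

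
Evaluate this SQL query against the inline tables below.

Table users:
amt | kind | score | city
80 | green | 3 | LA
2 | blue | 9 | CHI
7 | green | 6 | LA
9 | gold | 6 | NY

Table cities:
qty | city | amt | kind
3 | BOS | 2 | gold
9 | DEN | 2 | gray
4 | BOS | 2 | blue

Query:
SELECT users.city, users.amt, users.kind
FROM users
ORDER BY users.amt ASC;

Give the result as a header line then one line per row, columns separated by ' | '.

After SELECT (4 rows):
users.city | users.amt | users.kind
LA | 80 | green
CHI | 2 | blue
LA | 7 | green
NY | 9 | gold
After ORDER BY (4 rows):
users.city | users.amt | users.kind
CHI | 2 | blue
LA | 7 | green
NY | 9 | gold
LA | 80 | green

== RESULT ==
users.city | users.amt | users.kind
CHI | 2 | blue
LA | 7 | green
NY | 9 | gold
LA | 80 | green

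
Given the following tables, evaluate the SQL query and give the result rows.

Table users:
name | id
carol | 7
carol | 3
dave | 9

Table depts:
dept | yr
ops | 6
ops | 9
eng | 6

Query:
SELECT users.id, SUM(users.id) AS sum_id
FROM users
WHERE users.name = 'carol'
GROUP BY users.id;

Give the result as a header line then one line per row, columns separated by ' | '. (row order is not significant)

After WHERE (2 rows):
users.name | users.id
carol | 7
carol | 3
After GROUP BY (2 rows):
users.id | sum_id
7 | 7
3 | 3

== RESULT ==
users.id | sum_id
7 | 7
3 | 3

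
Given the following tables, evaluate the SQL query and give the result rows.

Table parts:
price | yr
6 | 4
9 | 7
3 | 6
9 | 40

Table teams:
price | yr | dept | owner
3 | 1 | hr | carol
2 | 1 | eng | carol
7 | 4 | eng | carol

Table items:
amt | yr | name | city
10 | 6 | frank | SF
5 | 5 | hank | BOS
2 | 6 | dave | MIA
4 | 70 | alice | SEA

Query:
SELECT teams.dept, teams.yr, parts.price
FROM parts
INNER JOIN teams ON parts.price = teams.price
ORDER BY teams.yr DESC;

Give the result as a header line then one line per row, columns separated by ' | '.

== RESULT ==
teams.dept | teams.yr | parts.price
hr | 1 | 3

Derivation:
After JOIN teams (1 rows):
parts.price | parts.yr | teams.price | teams.yr | teams.dept | teams.owner
3 | 6 | 3 | 1 | hr | carol
After SELECT (1 rows):
teams.dept | teams.yr | parts.price
hr | 1 | 3
After ORDER BY (1 rows):
teams.dept | teams.yr | parts.price
hr | 1 | 3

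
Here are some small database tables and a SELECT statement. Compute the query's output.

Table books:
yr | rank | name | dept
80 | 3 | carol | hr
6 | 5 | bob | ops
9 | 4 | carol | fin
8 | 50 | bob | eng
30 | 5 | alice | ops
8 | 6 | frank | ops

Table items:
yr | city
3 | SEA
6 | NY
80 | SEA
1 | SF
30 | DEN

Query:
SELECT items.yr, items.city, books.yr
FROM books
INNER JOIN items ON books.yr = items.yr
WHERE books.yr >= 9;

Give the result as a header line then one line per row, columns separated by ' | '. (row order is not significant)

After JOIN items (3 rows):
books.yr | books.rank | books.name | books.dept | items.yr | items.city
80 | 3 | carol | hr | 80 | SEA
6 | 5 | bob | ops | 6 | NY
30 | 5 | alice | ops | 30 | DEN
After WHERE (2 rows):
books.yr | books.rank | books.name | books.dept | items.yr | items.city
80 | 3 | carol | hr | 80 | SEA
30 | 5 | alice | ops | 30 | DEN
After SELECT (2 rows):
items.yr | items.city | books.yr
80 | SEA | 80
30 | DEN | 30

== RESULT ==
items.yr | items.city | books.yr
80 | SEA | 80
30 | DEN | 30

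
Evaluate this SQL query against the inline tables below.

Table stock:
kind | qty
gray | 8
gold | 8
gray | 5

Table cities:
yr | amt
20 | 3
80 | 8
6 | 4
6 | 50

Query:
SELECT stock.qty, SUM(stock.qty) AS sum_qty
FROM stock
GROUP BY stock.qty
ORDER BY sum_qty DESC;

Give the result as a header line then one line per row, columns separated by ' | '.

After GROUP BY (2 rows):
stock.qty | sum_qty
8 | 16
5 | 5
After ORDER BY (2 rows):
stock.qty | sum_qty
8 | 16
5 | 5

== RESULT ==
stock.qty | sum_qty
8 | 16
5 | 5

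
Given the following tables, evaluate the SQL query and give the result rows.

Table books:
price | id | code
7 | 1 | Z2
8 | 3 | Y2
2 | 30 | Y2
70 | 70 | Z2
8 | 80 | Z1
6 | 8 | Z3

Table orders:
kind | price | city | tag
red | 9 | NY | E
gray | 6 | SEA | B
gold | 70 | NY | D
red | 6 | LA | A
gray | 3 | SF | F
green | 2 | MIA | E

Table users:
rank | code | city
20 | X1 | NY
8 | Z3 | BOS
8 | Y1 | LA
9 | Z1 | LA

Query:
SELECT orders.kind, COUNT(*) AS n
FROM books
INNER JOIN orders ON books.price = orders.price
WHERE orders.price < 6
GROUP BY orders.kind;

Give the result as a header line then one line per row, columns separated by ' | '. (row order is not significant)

== RESULT ==
orders.kind | n
green | 1

Derivation:
After JOIN orders (4 rows):
books.price | books.id | books.code | orders.kind | orders.price | orders.city | orders.tag
2 | 30 | Y2 | green | 2 | MIA | E
70 | 70 | Z2 | gold | 70 | NY | D
6 | 8 | Z3 | gray | 6 | SEA | B
6 | 8 | Z3 | red | 6 | LA | A
After WHERE (1 rows):
books.price | books.id | books.code | orders.kind | orders.price | orders.city | orders.tag
2 | 30 | Y2 | green | 2 | MIA | E
After GROUP BY (1 rows):
orders.kind | n
green | 1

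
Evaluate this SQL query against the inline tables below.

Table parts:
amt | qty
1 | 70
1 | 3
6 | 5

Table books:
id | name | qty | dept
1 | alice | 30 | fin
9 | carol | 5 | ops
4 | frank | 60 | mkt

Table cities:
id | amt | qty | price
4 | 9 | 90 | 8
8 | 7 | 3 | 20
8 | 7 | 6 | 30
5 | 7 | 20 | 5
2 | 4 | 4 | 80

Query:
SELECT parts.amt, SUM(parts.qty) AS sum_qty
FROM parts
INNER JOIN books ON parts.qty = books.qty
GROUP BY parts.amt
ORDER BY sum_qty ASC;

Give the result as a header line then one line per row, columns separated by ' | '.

== RESULT ==
parts.amt | sum_qty
6 | 5

Derivation:
After JOIN books (1 rows):
parts.amt | parts.qty | books.id | books.name | books.qty | books.dept
6 | 5 | 9 | carol | 5 | ops
After GROUP BY (1 rows):
parts.amt | sum_qty
6 | 5
After ORDER BY (1 rows):
parts.amt | sum_qty
6 | 5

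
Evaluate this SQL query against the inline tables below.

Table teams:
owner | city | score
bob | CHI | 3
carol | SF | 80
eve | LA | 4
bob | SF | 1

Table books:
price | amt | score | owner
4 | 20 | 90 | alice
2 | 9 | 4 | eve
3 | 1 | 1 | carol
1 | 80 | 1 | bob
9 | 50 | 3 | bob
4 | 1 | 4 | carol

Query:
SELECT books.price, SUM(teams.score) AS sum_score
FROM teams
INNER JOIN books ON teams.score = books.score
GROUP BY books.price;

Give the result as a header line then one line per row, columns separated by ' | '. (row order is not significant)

After JOIN books (5 rows):
teams.owner | teams.city | teams.score | books.price | books.amt | books.score | books.owner
bob | CHI | 3 | 9 | 50 | 3 | bob
eve | LA | 4 | 2 | 9 | 4 | eve
eve | LA | 4 | 4 | 1 | 4 | carol
bob | SF | 1 | 3 | 1 | 1 | carol
bob | SF | 1 | 1 | 80 | 1 | bob
After GROUP BY (5 rows):
books.price | sum_score
9 | 3
2 | 4
4 | 4
3 | 1
1 | 1

== RESULT ==
books.price | sum_score
9 | 3
2 | 4
4 | 4
3 | 1
1 | 1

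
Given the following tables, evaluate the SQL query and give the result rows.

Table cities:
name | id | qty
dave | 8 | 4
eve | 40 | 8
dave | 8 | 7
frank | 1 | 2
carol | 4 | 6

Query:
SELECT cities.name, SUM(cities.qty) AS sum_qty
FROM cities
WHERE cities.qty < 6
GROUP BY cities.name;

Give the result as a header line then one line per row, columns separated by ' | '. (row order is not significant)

After WHERE (2 rows):
cities.name | cities.id | cities.qty
dave | 8 | 4
frank | 1 | 2
After GROUP BY (2 rows):
cities.name | sum_qty
dave | 4
frank | 2

== RESULT ==
cities.name | sum_qty
dave | 4
frank | 2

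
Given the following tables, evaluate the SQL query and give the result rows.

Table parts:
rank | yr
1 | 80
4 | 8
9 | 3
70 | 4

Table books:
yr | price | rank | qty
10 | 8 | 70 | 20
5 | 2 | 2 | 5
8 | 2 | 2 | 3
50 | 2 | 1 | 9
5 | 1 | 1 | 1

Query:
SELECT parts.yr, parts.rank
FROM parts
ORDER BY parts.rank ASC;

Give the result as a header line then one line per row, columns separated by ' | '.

After SELECT (4 rows):
parts.yr | parts.rank
80 | 1
8 | 4
3 | 9
4 | 70
After ORDER BY (4 rows):
parts.yr | parts.rank
80 | 1
8 | 4
3 | 9
4 | 70

== RESULT ==
parts.yr | parts.rank
80 | 1
8 | 4
3 | 9
4 | 70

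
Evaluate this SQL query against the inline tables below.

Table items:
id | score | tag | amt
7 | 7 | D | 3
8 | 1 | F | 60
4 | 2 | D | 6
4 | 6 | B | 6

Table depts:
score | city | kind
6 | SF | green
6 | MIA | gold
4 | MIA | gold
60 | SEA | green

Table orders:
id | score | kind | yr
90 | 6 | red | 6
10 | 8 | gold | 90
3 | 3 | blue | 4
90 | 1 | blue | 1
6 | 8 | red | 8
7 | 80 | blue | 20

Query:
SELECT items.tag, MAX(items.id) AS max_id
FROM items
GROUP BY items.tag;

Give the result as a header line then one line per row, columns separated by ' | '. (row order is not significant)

After GROUP BY (3 rows):
items.tag | max_id
D | 7
F | 8
B | 4

== RESULT ==
items.tag | max_id
D | 7
F | 8
B | 4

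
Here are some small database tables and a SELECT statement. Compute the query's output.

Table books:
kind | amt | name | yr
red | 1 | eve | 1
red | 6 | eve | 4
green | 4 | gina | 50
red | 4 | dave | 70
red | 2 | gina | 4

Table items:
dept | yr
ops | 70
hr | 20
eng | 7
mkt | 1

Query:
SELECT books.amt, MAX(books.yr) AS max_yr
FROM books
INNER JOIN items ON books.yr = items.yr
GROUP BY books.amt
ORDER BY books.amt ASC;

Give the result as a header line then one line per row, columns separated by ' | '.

== RESULT ==
books.amt | max_yr
1 | 1
4 | 70

Derivation:
After JOIN items (2 rows):
books.kind | books.amt | books.name | books.yr | items.dept | items.yr
red | 1 | eve | 1 | mkt | 1
red | 4 | dave | 70 | ops | 70
After GROUP BY (2 rows):
books.amt | max_yr
1 | 1
4 | 70
After ORDER BY (2 rows):
books.amt | max_yr
1 | 1
4 | 70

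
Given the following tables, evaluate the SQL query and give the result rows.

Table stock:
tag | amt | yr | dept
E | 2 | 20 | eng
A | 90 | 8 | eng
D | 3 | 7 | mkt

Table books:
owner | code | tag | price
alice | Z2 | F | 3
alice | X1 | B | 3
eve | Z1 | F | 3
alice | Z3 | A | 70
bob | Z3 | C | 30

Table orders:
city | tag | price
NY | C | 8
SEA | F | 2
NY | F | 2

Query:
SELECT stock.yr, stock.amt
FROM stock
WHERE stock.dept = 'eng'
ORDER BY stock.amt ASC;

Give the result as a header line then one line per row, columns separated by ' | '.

After WHERE (2 rows):
stock.tag | stock.amt | stock.yr | stock.dept
E | 2 | 20 | eng
A | 90 | 8 | eng
After SELECT (2 rows):
stock.yr | stock.amt
20 | 2
8 | 90
After ORDER BY (2 rows):
stock.yr | stock.amt
20 | 2
8 | 90

== RESULT ==
stock.yr | stock.amt
20 | 2
8 | 90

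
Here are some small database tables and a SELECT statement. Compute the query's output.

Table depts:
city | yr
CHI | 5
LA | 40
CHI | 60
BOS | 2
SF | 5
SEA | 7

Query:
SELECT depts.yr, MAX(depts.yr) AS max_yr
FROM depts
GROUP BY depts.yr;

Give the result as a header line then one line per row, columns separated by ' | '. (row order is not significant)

== RESULT ==
depts.yr | max_yr
5 | 5
40 | 40
60 | 60
2 | 2
7 | 7

Derivation:
After GROUP BY (5 rows):
depts.yr | max_yr
5 | 5
40 | 40
60 | 60
2 | 2
7 | 7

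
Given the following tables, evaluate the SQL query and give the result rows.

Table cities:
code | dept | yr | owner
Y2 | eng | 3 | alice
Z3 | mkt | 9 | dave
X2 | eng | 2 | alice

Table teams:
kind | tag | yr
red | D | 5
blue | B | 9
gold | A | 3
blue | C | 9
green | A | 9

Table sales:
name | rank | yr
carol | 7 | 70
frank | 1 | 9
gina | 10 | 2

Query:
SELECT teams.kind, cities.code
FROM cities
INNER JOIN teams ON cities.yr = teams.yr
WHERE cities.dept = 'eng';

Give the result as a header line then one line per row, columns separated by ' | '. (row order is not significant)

== RESULT ==
teams.kind | cities.code
gold | Y2

Derivation:
After JOIN teams (4 rows):
cities.code | cities.dept | cities.yr | cities.owner | teams.kind | teams.tag | teams.yr
Y2 | eng | 3 | alice | gold | A | 3
Z3 | mkt | 9 | dave | blue | B | 9
Z3 | mkt | 9 | dave | blue | C | 9
Z3 | mkt | 9 | dave | green | A | 9
After WHERE (1 rows):
cities.code | cities.dept | cities.yr | cities.owner | teams.kind | teams.tag | teams.yr
Y2 | eng | 3 | alice | gold | A | 3
After SELECT (1 rows):
teams.kind | cities.code
gold | Y2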